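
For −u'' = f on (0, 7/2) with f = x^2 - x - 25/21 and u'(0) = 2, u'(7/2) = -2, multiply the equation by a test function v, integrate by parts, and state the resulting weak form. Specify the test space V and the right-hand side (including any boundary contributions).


V = H^1(0, 7/2) (v unrestricted at boundary; u is determined up to an additive constant); weak form: ∫_0^7/2 u'v' dx = ∫_0^7/2 (x^2 - x - 25/21) v dx − 2·v(7/2) − 2·v(0) for all v ∈ V.

Multiply both sides by a test function v and integrate from 0 to 7/2:
  ∫_0^7/2 −u''(x) v(x) dx = ∫_0^7/2 f(x) v(x) dx.
Integrate the LHS by parts once:
  ∫_0^7/2 −u'' v dx = −[u'(x) v(x)]_0^7/2 + ∫_0^7/2 u'(x) v'(x) dx.
Thus ∫_0^7/2 u'(x) v'(x) dx = ∫_0^7/2 f(x) v(x) dx + [u'(x) v(x)]_0^7/2.
Choose V so that boundary terms are either known or forced to vanish.
u has inhomogeneous Neumann u'(0) = 2, u'(7/2) = -2. [u' v]_0^7/2 = (-2)·v(7/2) − (2)·v(0) = − 2·v(7/2) − 2·v(0). Take V = H^1(0, 7/2); boundary term becomes part of RHS.
Weak formulation: find u (satisfying any essential BC) such that ∫_0^7/2 u'(x) v'(x) dx = ∫_0^7/2 f v dx − 2·v(7/2) − 2·v(0) for all v ∈ V (Neumann data are natural BCs: they enter the RHS as boundary terms).
Substituting f(x) = x^2 - x - 25/21, the right-hand side is ∫_0^7/2 (x^2 - x - 25/21) v dx − 2·v(7/2) − 2·v(0).
Compatibility check (pure Neumann): taking v ≡ 1 ∈ V gives 0 = ∫_0^7/2 f dx + (-2) − (2), i.e. ∫_0^7/2 f dx must equal u'(0) − u'(7/2) = 4. Indeed ∫_0^7/2 (x^2 - x - 25/21) dx = 4, so the data are compatible. The solution is then unique only up to an additive constant (fix it e.g. by requiring ∫_0^7/2 u dx = 0).


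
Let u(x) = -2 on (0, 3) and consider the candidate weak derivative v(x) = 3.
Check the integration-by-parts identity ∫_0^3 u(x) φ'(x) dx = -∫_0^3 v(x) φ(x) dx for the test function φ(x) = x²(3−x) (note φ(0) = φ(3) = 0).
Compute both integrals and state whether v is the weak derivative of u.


LHS = 0, RHS = -81/4. No, v is not the weak derivative of u.

u(x) = -2, classical derivative u'(x) = 0.
φ(x) = x²(3−x), so φ'(x) = 3*x*(2 - x).
Note φ(0) = φ(3) = 0, so the boundary term u·φ vanishes.
LHS = ∫_0^3 u(x) φ'(x) dx = ∫_0^3 (6*x^2 - 12*x) dx. Term by term:
  ∫_0^3 6*x^2 dx = 54;  ∫_0^3 -12*x dx = -54.
Sum: 54 − 54 = 0.
So LHS = 0.
∫_0^3 v(x) φ(x) dx = ∫_0^3 (-3*x^3 + 9*x^2) dx. Term by term:
  ∫_0^3 -3*x^3 dx = -243/4;  ∫_0^3 9*x^2 dx = 81.
Sum: -243/4 + 81 = 81/4.
So RHS = -∫_0^3 v(x) φ(x) dx = -81/4.
LHS − RHS = 81/4 ≠ 0, so the identity fails.
(For a valid weak derivative the identity must hold for EVERY test function, in particular this one. The failure shows v is NOT the weak derivative of u.)
Correct weak derivative would be u'(x) = 0.


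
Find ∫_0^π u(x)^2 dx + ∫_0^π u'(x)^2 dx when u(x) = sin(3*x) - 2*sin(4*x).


||u||_{H^1(0,π)}^2 = 39*π

u'(x) = 3*cos(3*x) - 8*cos(4*x).
Expand u² and (u')² and integrate term by term on (0, π), using: for integers n ≥ 1, ∫_0^π sin²(nx) dx = ∫_0^π cos²(nx) dx = π/2; for n ≠ n', ∫_0^π sin(nx)sin(n'x) dx = ∫_0^π cos(nx)cos(n'x) dx = 0; and by product-to-sum, ∫_0^π sin(nx)cos(n'x) dx = ½∫_0^π [sin((n+n')x) + sin((n−n')x)] dx, which is 0 when n+n' is even and 2n/(n²−n'²) when n+n' is odd (it need not vanish on (0, π)).
  u² squared terms: (-2)²·∫sin(4x)² dx = 4·π/2 = 2*π;  (1)²·∫sin(3x)² dx = 1·π/2 = π/2.
  u² cross terms: 2·(-2)·(1)·∫sin(4x)·sin(3x) dx = -4·(0) = 0.
  So ∫_0^π u² dx = 2*π + π/2 + 0 = 5*π/2.
  (u')² squared terms: (-8)²·∫cos(4x)² dx = 64·π/2 = 32*π;  (3)²·∫cos(3x)² dx = 9·π/2 = 9*π/2.
  (u')² cross terms: 2·(-8)·(3)·∫cos(4x)·cos(3x) dx = -48·(0) = 0.
  So ∫_0^π (u')² dx = 32*π + 9*π/2 + 0 = 73*π/2.
||u||_{H^1}^2 = (5*π/2) + (73*π/2) = 39*π.


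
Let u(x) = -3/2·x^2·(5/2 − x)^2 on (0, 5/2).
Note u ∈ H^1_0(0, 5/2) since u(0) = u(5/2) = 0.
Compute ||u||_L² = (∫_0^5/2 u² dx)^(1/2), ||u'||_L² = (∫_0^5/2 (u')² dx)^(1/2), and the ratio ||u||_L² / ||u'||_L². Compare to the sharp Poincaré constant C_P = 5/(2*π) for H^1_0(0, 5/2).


||u||_L² / ||u'||_L² = 5*sqrt(3)/12 < C_P = 5/(2*π).

u(x) = -3/2·x^2·(5/2 − x)^2, so u'(x) = 3*x*(-8*x^2 + 30*x - 25)/4.
u(x) = -3/2·x^2·(5/2 − x)^2 vanishes at x = 0 and x = 5/2, so u ∈ H^1_0(0, 5/2). Differentiate via the product rule and integrate the resulting polynomials term by term.
  ∫_0^5/2 u² dx = ∫_0^5/2 (9*x^8/4 - 45*x^7/2 + 675*x^6/8 - 1125*x^5/8 + 5625*x^4/64) dx. Term by term:
    ∫_0^5/2 9*x^8/4 dx = 1953125/2048;  ∫_0^5/2 -45*x^7/2 dx = -17578125/4096;  ∫_0^5/2 675*x^6/8 dx = 52734375/7168;
    ∫_0^5/2 -1125*x^5/8 dx = -5859375/1024;  ∫_0^5/2 5625*x^4/64 dx = 3515625/2048.
  Sum: 1953125/2048 − 17578125/4096 + 52734375/7168 − 5859375/1024 + 3515625/2048 = 390625/28672.
  ∫_0^5/2 (u')² dx = ∫_0^5/2 (36*x^6 - 270*x^5 + 2925*x^4/4 - 3375*x^3/4 + 5625*x^2/16) dx. Term by term:
    ∫_0^5/2 36*x^6 dx = 703125/224;  ∫_0^5/2 -270*x^5 dx = -703125/64;  ∫_0^5/2 2925*x^4/4 dx = 1828125/128;
    ∫_0^5/2 -3375*x^3/4 dx = -2109375/256;  ∫_0^5/2 5625*x^2/16 dx = 234375/128.
  Sum: 703125/224 − 703125/64 + 1828125/128 − 2109375/256 + 234375/128 = 46875/1792.
∫_0^5/2 u² dx = 390625/28672, so ||u||_L² = 625*sqrt(7)/448.
∫_0^5/2 (u')² dx = 46875/1792, so ||u'||_L² = 125*sqrt(21)/112.
Ratio ||u||_L² / ||u'||_L² = 5*sqrt(3)/12.
Sharp Poincaré constant on H^1_0(0, 5/2) is C_P = L/π = 5/(2*π), achieved by sin(2*π/5·x).
A polynomial bump cannot attain the sharp Poincaré constant (only the first sine eigenfunction does), so the ratio is strictly less than C_P, consistent with ||u||_L² ≤ C_P ||u'||_L².


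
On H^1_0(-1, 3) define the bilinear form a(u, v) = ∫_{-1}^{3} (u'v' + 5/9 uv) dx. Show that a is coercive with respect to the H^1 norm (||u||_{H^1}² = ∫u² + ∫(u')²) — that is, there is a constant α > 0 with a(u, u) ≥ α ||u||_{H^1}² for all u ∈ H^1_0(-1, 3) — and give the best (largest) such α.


α = (80/9 + π^2)/(π^2 + 16)

Coercivity of a(·,·) on H^1_0(-1, 3) means a(u, u) ≥ α ||u||_{H^1}² for every u ∈ H^1_0.
The interval has length L = 4, and Poincaré/coercivity depend only on L. Here a(u, u) = ∫(u')² + (5/9)·∫u².
Here 0 < c = 5/9 < 1. The condition a(u,u) ≥ α||u||_{H^1}² reads (1−α)∫(u')² ≥ (α−c)∫u². Any admissible α is ≤ 1 (rapidly oscillating u have ∫u²/∫(u')² → 0), and α = 1 would force 0 ≥ (1−c)∫u², impossible since c < 1; so 1−α > 0. By the sharp Poincaré inequality on H^1_0 of an interval of length L, ∫(u')² ≥ (π/L)²∫u² with equality for the first sine mode sin(π(x−x₀)/L) (x₀ the left endpoint), so the inequality holds for all u iff (1−α)(π/L)² ≥ α − c, i.e. α ≤ ((π/L)² + c)/((π/L)² + 1) = (1 + c(L/π)²)/(1 + (L/π)²). With (π/L)² = π^2/16 and c = 5/9, the largest admissible constant is α = ((π/L)² + c)/((π/L)² + 1).
Simplifying, α = (80/9 + π^2)/(π^2 + 16).


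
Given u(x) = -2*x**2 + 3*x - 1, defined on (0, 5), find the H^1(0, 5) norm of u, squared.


||u||_{H^1}^2 = 4525/3

The H^1 norm (squared) on an interval (0, L) is
  ||u||_{H^1}^2 = ∫_0^L u(x)^2 dx + ∫_0^L u'(x)^2 dx.
Compute u'(x) = 3 - 4*x.
Then u(x)^2 = 4*x**4 - 12*x**3 + 13*x**2 - 6*x + 1 and u'(x)^2 = 16*x**2 - 24*x + 9.
Integrate each monomial from 0 to 5 using ∫_0^5 c·x^n dx = c·5^(n+1)/(n+1):
  ∫_0^5 u(x)^2 dx = ∫_0^5 (4*x^4 - 12*x^3 + 13*x^2 - 6*x + 1) dx. Term by term:
    ∫_0^5 4*x^4 dx = 2500;  ∫_0^5 -12*x^3 dx = -1875;  ∫_0^5 13*x^2 dx = 1625/3;
    ∫_0^5 -6*x dx = -75;  ∫_0^5 1 dx = 5.
  Sum: 2500 − 1875 + 1625/3 − 75 + 5 = 3290/3.
  ∫_0^5 u'(x)^2 dx = ∫_0^5 (16*x^2 - 24*x + 9) dx. Term by term:
    ∫_0^5 16*x^2 dx = 2000/3;  ∫_0^5 -24*x dx = -300;  ∫_0^5 9 dx = 45.
  Sum: 2000/3 − 300 + 45 = 1235/3.
Adding: ||u||_{H^1}^2 = 3290/3 + 1235/3 = 4525/3.


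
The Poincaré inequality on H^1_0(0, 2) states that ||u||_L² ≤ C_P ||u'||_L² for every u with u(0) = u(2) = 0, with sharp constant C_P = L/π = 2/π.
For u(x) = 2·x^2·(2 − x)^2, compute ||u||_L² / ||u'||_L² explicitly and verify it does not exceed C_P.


||u||_L² / ||u'||_L² = sqrt(3)/3 < C_P = 2/π.

u(x) = 2·x^2·(2 − x)^2, so u'(x) = 8*x*(x - 2)*(x - 1).
u(x) = 2·x^2·(2 − x)^2 vanishes at x = 0 and x = 2, so u ∈ H^1_0(0, 2). Differentiate via the product rule and integrate the resulting polynomials term by term.
  ∫_0^2 u² dx = ∫_0^2 (4*x^8 - 32*x^7 + 96*x^6 - 128*x^5 + 64*x^4) dx. Term by term:
    ∫_0^2 4*x^8 dx = 2048/9;  ∫_0^2 -32*x^7 dx = -1024;  ∫_0^2 96*x^6 dx = 12288/7;
    ∫_0^2 -128*x^5 dx = -4096/3;  ∫_0^2 64*x^4 dx = 2048/5.
  Sum: 2048/9 − 1024 + 12288/7 − 4096/3 + 2048/5 = 1024/315.
  ∫_0^2 (u')² dx = ∫_0^2 (64*x^6 - 384*x^5 + 832*x^4 - 768*x^3 + 256*x^2) dx. Term by term:
    ∫_0^2 64*x^6 dx = 8192/7;  ∫_0^2 -384*x^5 dx = -4096;  ∫_0^2 832*x^4 dx = 26624/5;
    ∫_0^2 -768*x^3 dx = -3072;  ∫_0^2 256*x^2 dx = 2048/3.
  Sum: 8192/7 − 4096 + 26624/5 − 3072 + 2048/3 = 1024/105.
∫_0^2 u² dx = 1024/315, so ||u||_L² = 32*sqrt(35)/105.
∫_0^2 (u')² dx = 1024/105, so ||u'||_L² = 32*sqrt(105)/105.
Ratio ||u||_L² / ||u'||_L² = sqrt(3)/3.
Sharp Poincaré constant on H^1_0(0, 2) is C_P = L/π = 2/π, achieved by sin(π/2·x).
A polynomial bump cannot attain the sharp Poincaré constant (only the first sine eigenfunction does), so the ratio is strictly less than C_P, consistent with ||u||_L² ≤ C_P ||u'||_L².


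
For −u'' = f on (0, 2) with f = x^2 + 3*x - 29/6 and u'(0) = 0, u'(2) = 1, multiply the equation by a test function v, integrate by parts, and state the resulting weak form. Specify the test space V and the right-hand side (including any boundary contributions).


V = H^1(0, 2) (v unrestricted at boundary; u is determined up to an additive constant); weak form: ∫_0^2 u'v' dx = ∫_0^2 (x^2 + 3*x - 29/6) v dx + v(2) for all v ∈ V.

Multiply both sides by a test function v and integrate from 0 to 2:
  ∫_0^2 −u''(x) v(x) dx = ∫_0^2 f(x) v(x) dx.
Integrate the LHS by parts once:
  ∫_0^2 −u'' v dx = −[u'(x) v(x)]_0^2 + ∫_0^2 u'(x) v'(x) dx.
Thus ∫_0^2 u'(x) v'(x) dx = ∫_0^2 f(x) v(x) dx + [u'(x) v(x)]_0^2.
Choose V so that boundary terms are either known or forced to vanish.
u has inhomogeneous Neumann u'(0) = 0, u'(2) = 1. [u' v]_0^2 = (1)·v(2) − (0)·v(0) = v(2). Take V = H^1(0, 2); boundary term becomes part of RHS.
Weak formulation: find u (satisfying any essential BC) such that ∫_0^2 u'(x) v'(x) dx = ∫_0^2 f v dx + v(2) for all v ∈ V (Neumann data are natural BCs: they enter the RHS as boundary terms).
Substituting f(x) = x^2 + 3*x - 29/6, the right-hand side is ∫_0^2 (x^2 + 3*x - 29/6) v dx + v(2).
Compatibility check (pure Neumann): taking v ≡ 1 ∈ V gives 0 = ∫_0^2 f dx + (1) − (0), i.e. ∫_0^2 f dx must equal u'(0) − u'(2) = -1. Indeed ∫_0^2 (x^2 + 3*x - 29/6) dx = -1, so the data are compatible. The solution is then unique only up to an additive constant (fix it e.g. by requiring ∫_0^2 u dx = 0).


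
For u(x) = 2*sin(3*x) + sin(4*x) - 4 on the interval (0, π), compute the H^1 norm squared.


||u||_{H^1(0,π)}^2 = -32/3 + 89*π/2

u'(x) = 6*cos(3*x) + 4*cos(4*x).
Expand u² and (u')² and integrate term by term on (0, π), using: for integers n ≥ 1, ∫_0^π sin²(nx) dx = ∫_0^π cos²(nx) dx = π/2; for n ≠ n', ∫_0^π sin(nx)sin(n'x) dx = ∫_0^π cos(nx)cos(n'x) dx = 0; and by product-to-sum, ∫_0^π sin(nx)cos(n'x) dx = ½∫_0^π [sin((n+n')x) + sin((n−n')x)] dx, which is 0 when n+n' is even and 2n/(n²−n'²) when n+n' is odd (it need not vanish on (0, π)). For the constant mode: ∫_0^π 1 dx = π, ∫_0^π cos(nx) dx = 0, ∫_0^π sin(nx) dx = (1−(−1)^n)/n.
  u² squared terms: (-4)²·∫1 dx = 16·π = 16*π;  (2)²·∫sin(3x)² dx = 4·π/2 = 2*π;  (1)²·∫sin(4x)² dx = 1·π/2 = π/2.
  u² cross terms: 2·(-4)·(2)·∫1·sin(3x) dx = -16·(2/3) = -32/3;  2·(-4)·(1)·∫1·sin(4x) dx = -8·(0) = 0;  2·(2)·(1)·∫sin(3x)·sin(4x) dx = 4·(0) = 0.
  So ∫_0^π u² dx = 16*π + 2*π + π/2 − 32/3 + 0 + 0 = -32/3 + 37*π/2.
  (u')² squared terms: (4)²·∫cos(4x)² dx = 16·π/2 = 8*π;  (6)²·∫cos(3x)² dx = 36·π/2 = 18*π.
  (u')² cross terms: 2·(4)·(6)·∫cos(4x)·cos(3x) dx = 48·(0) = 0.
  So ∫_0^π (u')² dx = 8*π + 18*π + 0 = 26*π.
||u||_{H^1}^2 = (-32/3 + 37*π/2) + (26*π) = -32/3 + 89*π/2.


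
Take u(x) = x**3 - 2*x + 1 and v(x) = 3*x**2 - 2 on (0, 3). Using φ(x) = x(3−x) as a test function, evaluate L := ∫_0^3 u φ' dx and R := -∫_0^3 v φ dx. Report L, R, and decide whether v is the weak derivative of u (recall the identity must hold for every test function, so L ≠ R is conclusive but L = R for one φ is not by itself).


LHS = -549/20, RHS = -549/20. Yes, v = u' weakly.

u(x) = x**3 - 2*x + 1, classical derivative u'(x) = 3*x**2 - 2.
φ(x) = x(3−x), so φ'(x) = 3 - 2*x.
Note φ(0) = φ(3) = 0, so the boundary term u·φ vanishes.
LHS = ∫_0^3 u(x) φ'(x) dx = ∫_0^3 (-2*x^4 + 3*x^3 + 4*x^2 - 8*x + 3) dx. Term by term:
  ∫_0^3 -2*x^4 dx = -486/5;  ∫_0^3 3*x^3 dx = 243/4;  ∫_0^3 4*x^2 dx = 36;
  ∫_0^3 -8*x dx = -36;  ∫_0^3 3 dx = 9.
Sum: -486/5 + 243/4 + 36 − 36 + 9 = -549/20.
So LHS = -549/20.
∫_0^3 v(x) φ(x) dx = ∫_0^3 (-3*x^4 + 9*x^3 + 2*x^2 - 6*x) dx. Term by term:
  ∫_0^3 -3*x^4 dx = -729/5;  ∫_0^3 9*x^3 dx = 729/4;  ∫_0^3 2*x^2 dx = 18;
  ∫_0^3 -6*x dx = -27.
Sum: -729/5 + 729/4 + 18 − 27 = 549/20.
So RHS = -∫_0^3 v(x) φ(x) dx = -549/20.
LHS = RHS, so the identity holds for this test φ.
Moreover u is smooth here and v(x) = u'(x) = 3*x**2 - 2 pointwise, so the identity holds for every test function. Hence v is the weak derivative of u.


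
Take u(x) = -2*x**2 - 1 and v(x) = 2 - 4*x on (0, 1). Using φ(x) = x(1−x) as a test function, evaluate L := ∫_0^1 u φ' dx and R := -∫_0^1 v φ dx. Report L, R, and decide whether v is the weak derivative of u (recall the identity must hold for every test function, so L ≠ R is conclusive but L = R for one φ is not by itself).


LHS = 1/3, RHS = 0. No, v is not the weak derivative of u.

u(x) = -2*x**2 - 1, classical derivative u'(x) = -4*x.
φ(x) = x(1−x), so φ'(x) = 1 - 2*x.
Note φ(0) = φ(1) = 0, so the boundary term u·φ vanishes.
LHS = ∫_0^1 u(x) φ'(x) dx = ∫_0^1 (4*x^3 - 2*x^2 + 2*x - 1) dx. Term by term:
  ∫_0^1 4*x^3 dx = 1;  ∫_0^1 -2*x^2 dx = -2/3;  ∫_0^1 2*x dx = 1;
  ∫_0^1 -1 dx = -1.
Sum: 1 − 2/3 + 1 − 1 = 1/3.
So LHS = 1/3.
∫_0^1 v(x) φ(x) dx = ∫_0^1 (4*x^3 - 6*x^2 + 2*x) dx. Term by term:
  ∫_0^1 4*x^3 dx = 1;  ∫_0^1 -6*x^2 dx = -2;  ∫_0^1 2*x dx = 1.
Sum: 1 − 2 + 1 = 0.
So RHS = -∫_0^1 v(x) φ(x) dx = 0.
LHS − RHS = 1/3 ≠ 0, so the identity fails.
(For a valid weak derivative the identity must hold for EVERY test function, in particular this one. The failure shows v is NOT the weak derivative of u.)
Correct weak derivative would be u'(x) = -4*x.


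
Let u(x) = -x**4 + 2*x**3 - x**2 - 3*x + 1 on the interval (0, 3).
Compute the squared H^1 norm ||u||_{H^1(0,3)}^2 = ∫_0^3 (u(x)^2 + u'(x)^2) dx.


||u||_{H^1}^2 = 74229/35

The H^1 norm (squared) on an interval (0, L) is
  ||u||_{H^1}^2 = ∫_0^L u(x)^2 dx + ∫_0^L u'(x)^2 dx.
Compute u'(x) = -4*x**3 + 6*x**2 - 2*x - 3.
Then u(x)^2 = x**8 - 4*x**7 + 6*x**6 + 2*x**5 - 13*x**4 + 10*x**3 + 7*x**2 - 6*x + 1 and u'(x)^2 = 16*x**6 - 48*x**5 + 52*x**4 - 32*x**2 + 12*x + 9.
Integrate each monomial from 0 to 3 using ∫_0^3 c·x^n dx = c·3^(n+1)/(n+1):
  ∫_0^3 u(x)^2 dx = ∫_0^3 (x^8 - 4*x^7 + 6*x^6 + 2*x^5 - 13*x^4 + 10*x^3 + 7*x^2 - 6*x + 1) dx. Term by term:
    ∫_0^3 x^8 dx = 2187;  ∫_0^3 -4*x^7 dx = -6561/2;  ∫_0^3 6*x^6 dx = 13122/7;
    ∫_0^3 2*x^5 dx = 243;  ∫_0^3 -13*x^4 dx = -3159/5;  ∫_0^3 10*x^3 dx = 405/2;
    ∫_0^3 7*x^2 dx = 63;  ∫_0^3 -6*x dx = -27;  ∫_0^3 1 dx = 3.
  Sum: 2187 − 6561/2 + 13122/7 + 243 − 3159/5 + 405/2 + 63 − 27 + 3 = 22182/35.
  ∫_0^3 u'(x)^2 dx = ∫_0^3 (16*x^6 - 48*x^5 + 52*x^4 - 32*x^2 + 12*x + 9) dx. Term by term:
    ∫_0^3 16*x^6 dx = 34992/7;  ∫_0^3 -48*x^5 dx = -5832;  ∫_0^3 52*x^4 dx = 12636/5;
    ∫_0^3 -32*x^2 dx = -288;  ∫_0^3 12*x dx = 54;  ∫_0^3 9 dx = 27.
  Sum: 34992/7 − 5832 + 12636/5 − 288 + 54 + 27 = 52047/35.
Adding: ||u||_{H^1}^2 = 22182/35 + 52047/35 = 74229/35.


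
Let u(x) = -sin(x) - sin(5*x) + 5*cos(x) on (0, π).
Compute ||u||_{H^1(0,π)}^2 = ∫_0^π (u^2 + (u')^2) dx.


||u||_{H^1(0,π)}^2 = 39*π

u'(x) = -5*sin(x) - cos(x) - 5*cos(5*x).
Expand u² and (u')² and integrate term by term on (0, π), using: for integers n ≥ 1, ∫_0^π sin²(nx) dx = ∫_0^π cos²(nx) dx = π/2; for n ≠ n', ∫_0^π sin(nx)sin(n'x) dx = ∫_0^π cos(nx)cos(n'x) dx = 0; and by product-to-sum, ∫_0^π sin(nx)cos(n'x) dx = ½∫_0^π [sin((n+n')x) + sin((n−n')x)] dx, which is 0 when n+n' is even and 2n/(n²−n'²) when n+n' is odd (it need not vanish on (0, π)).
  u² squared terms: (-1)²·∫sin(x)² dx = 1·π/2 = π/2;  (-1)²·∫sin(5x)² dx = 1·π/2 = π/2;  (5)²·∫cos(x)² dx = 25·π/2 = 25*π/2.
  u² cross terms: 2·(-1)·(-1)·∫sin(x)·sin(5x) dx = 2·(0) = 0;  2·(-1)·(5)·∫sin(x)·cos(x) dx = -10·(0) = 0;  2·(-1)·(5)·∫sin(5x)·cos(x) dx = -10·(0) = 0.
  So ∫_0^π u² dx = π/2 + π/2 + 25*π/2 + 0 + 0 + 0 = 27*π/2.
  (u')² squared terms: (-1)²·∫cos(x)² dx = 1·π/2 = π/2;  (-5)²·∫cos(5x)² dx = 25·π/2 = 25*π/2;  (-5)²·∫sin(x)² dx = 25·π/2 = 25*π/2.
  (u')² cross terms: 2·(-1)·(-5)·∫cos(x)·cos(5x) dx = 10·(0) = 0;  2·(-1)·(-5)·∫cos(x)·sin(x) dx = 10·(0) = 0;  2·(-5)·(-5)·∫cos(5x)·sin(x) dx = 50·(0) = 0.
  So ∫_0^π (u')² dx = π/2 + 25*π/2 + 25*π/2 + 0 + 0 + 0 = 51*π/2.
||u||_{H^1}^2 = (27*π/2) + (51*π/2) = 39*π.


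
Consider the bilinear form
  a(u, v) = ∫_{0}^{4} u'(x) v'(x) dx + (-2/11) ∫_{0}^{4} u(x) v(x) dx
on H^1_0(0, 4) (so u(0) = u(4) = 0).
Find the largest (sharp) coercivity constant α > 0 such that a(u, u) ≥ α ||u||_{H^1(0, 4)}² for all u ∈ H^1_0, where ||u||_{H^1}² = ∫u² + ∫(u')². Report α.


α = (-32/11 + π^2)/(π^2 + 16)

Coercivity of a(·,·) on H^1_0(0, 4) means a(u, u) ≥ α ||u||_{H^1}² for every u ∈ H^1_0.
The interval has length L = 4, and Poincaré/coercivity depend only on L. Here a(u, u) = ∫(u')² + (-2/11)·∫u².
Here c = -2/11 < 0 with |c| < (π/L)² = π^2/16, so coercivity still holds. The condition a(u,u) ≥ α||u||_{H^1}² reads (1−α)∫(u')² ≥ (α−c)∫u². Any admissible α is ≤ 1 (rapidly oscillating u have ∫u²/∫(u')² → 0), and α = 1 would force 0 ≥ (1−c)∫u², impossible since c < 1; so 1−α > 0. By the sharp Poincaré inequality on H^1_0 of an interval of length L, ∫(u')² ≥ (π/L)²∫u² with equality for the first sine mode sin(π(x−x₀)/L) (x₀ the left endpoint), so the inequality holds for all u iff (1−α)(π/L)² ≥ α − c, i.e. α ≤ ((π/L)² + c)/((π/L)² + 1) = (1 + c(L/π)²)/(1 + (L/π)²). (Direct route, valid since c ≤ 0: Poincaré gives c∫u² ≥ c(L/π)²∫(u')², so a(u,u) ≥ (1 + c(L/π)²)∫(u')², while ||u||_{H^1}² ≤ (1 + (L/π)²)∫(u')²; dividing yields the same α.) With (π/L)² = π^2/16 and c = -2/11, the largest admissible constant is α = ((π/L)² + c)/((π/L)² + 1).
Simplifying, α = (-32/11 + π^2)/(π^2 + 16).


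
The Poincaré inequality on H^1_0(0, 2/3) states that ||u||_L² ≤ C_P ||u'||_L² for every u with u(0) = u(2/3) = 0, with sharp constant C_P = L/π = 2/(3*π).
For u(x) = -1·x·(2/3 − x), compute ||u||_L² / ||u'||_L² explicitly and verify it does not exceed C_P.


||u||_L² / ||u'||_L² = sqrt(10)/15 < C_P = 2/(3*π).

u(x) = -1·x·(2/3 − x), so u'(x) = 2*x - 2/3.
u(x) = -1·x·(2/3 − x) vanishes at x = 0 and x = 2/3, so u ∈ H^1_0(0, 2/3). Differentiate via the product rule and integrate the resulting polynomials term by term.
  ∫_0^2/3 u² dx = ∫_0^2/3 (x^4 - 4*x^3/3 + 4*x^2/9) dx. Term by term:
    ∫_0^2/3 x^4 dx = 32/1215;  ∫_0^2/3 -4*x^3/3 dx = -16/243;  ∫_0^2/3 4*x^2/9 dx = 32/729.
  Sum: 32/1215 − 16/243 + 32/729 = 16/3645.
  ∫_0^2/3 (u')² dx = ∫_0^2/3 (4*x^2 - 8*x/3 + 4/9) dx. Term by term:
    ∫_0^2/3 4*x^2 dx = 32/81;  ∫_0^2/3 -8*x/3 dx = -16/27;  ∫_0^2/3 4/9 dx = 8/27.
  Sum: 32/81 − 16/27 + 8/27 = 8/81.
∫_0^2/3 u² dx = 16/3645, so ||u||_L² = 4*sqrt(5)/135.
∫_0^2/3 (u')² dx = 8/81, so ||u'||_L² = 2*sqrt(2)/9.
Ratio ||u||_L² / ||u'||_L² = sqrt(10)/15.
Sharp Poincaré constant on H^1_0(0, 2/3) is C_P = L/π = 2/(3*π), achieved by sin(3*π/2·x).
A polynomial bump cannot attain the sharp Poincaré constant (only the first sine eigenfunction does), so the ratio is strictly less than C_P, consistent with ||u||_L² ≤ C_P ||u'||_L².


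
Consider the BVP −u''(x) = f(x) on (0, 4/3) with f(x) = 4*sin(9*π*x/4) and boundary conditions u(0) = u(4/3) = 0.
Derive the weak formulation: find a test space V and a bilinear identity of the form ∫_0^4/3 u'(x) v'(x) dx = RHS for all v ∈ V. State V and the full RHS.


V = H^1_0(0, 4/3) (so v(0) = v(4/3) = 0); weak form: ∫_0^4/3 u'v' dx = ∫_0^4/3 (4*sin(9*π*x/4)) v dx for all v ∈ V.

Multiply both sides by a test function v and integrate from 0 to 4/3:
  ∫_0^4/3 −u''(x) v(x) dx = ∫_0^4/3 f(x) v(x) dx.
Integrate the LHS by parts once:
  ∫_0^4/3 −u'' v dx = −[u'(x) v(x)]_0^4/3 + ∫_0^4/3 u'(x) v'(x) dx.
Thus ∫_0^4/3 u'(x) v'(x) dx = ∫_0^4/3 f(x) v(x) dx + [u'(x) v(x)]_0^4/3.
Choose V so that boundary terms are either known or forced to vanish.
u is Dirichlet: u(0) = u(4/3) = 0. Let V = H^1_0(0, 4/3); then v(0) = v(4/3) = 0, and [u' v]_0^4/3 = 0.
Weak formulation: find u (satisfying any essential BC) such that ∫_0^4/3 u'(x) v'(x) dx = ∫_0^4/3 f v dx for all v ∈ V.
Substituting f(x) = 4*sin(9*π*x/4), the right-hand side is ∫_0^4/3 (4*sin(9*π*x/4)) v dx.


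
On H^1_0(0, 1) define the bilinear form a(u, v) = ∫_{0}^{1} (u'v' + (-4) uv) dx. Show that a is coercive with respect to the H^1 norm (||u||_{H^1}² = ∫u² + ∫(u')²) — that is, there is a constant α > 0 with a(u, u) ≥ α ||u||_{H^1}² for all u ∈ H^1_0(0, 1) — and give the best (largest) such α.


α = (-4 + π^2)/(1 + π^2)

Coercivity of a(·,·) on H^1_0(0, 1) means a(u, u) ≥ α ||u||_{H^1}² for every u ∈ H^1_0.
The interval has length L = 1, and Poincaré/coercivity depend only on L. Here a(u, u) = ∫(u')² + (-4)·∫u².
Here c = -4 < 0 with |c| < (π/L)² = π^2, so coercivity still holds. The condition a(u,u) ≥ α||u||_{H^1}² reads (1−α)∫(u')² ≥ (α−c)∫u². Any admissible α is ≤ 1 (rapidly oscillating u have ∫u²/∫(u')² → 0), and α = 1 would force 0 ≥ (1−c)∫u², impossible since c < 1; so 1−α > 0. By the sharp Poincaré inequality on H^1_0 of an interval of length L, ∫(u')² ≥ (π/L)²∫u² with equality for the first sine mode sin(π(x−x₀)/L) (x₀ the left endpoint), so the inequality holds for all u iff (1−α)(π/L)² ≥ α − c, i.e. α ≤ ((π/L)² + c)/((π/L)² + 1) = (1 + c(L/π)²)/(1 + (L/π)²). (Direct route, valid since c ≤ 0: Poincaré gives c∫u² ≥ c(L/π)²∫(u')², so a(u,u) ≥ (1 + c(L/π)²)∫(u')², while ||u||_{H^1}² ≤ (1 + (L/π)²)∫(u')²; dividing yields the same α.) With (π/L)² = π^2 and c = -4, the largest admissible constant is α = ((π/L)² + c)/((π/L)² + 1).
Simplifying, α = (-4 + π^2)/(1 + π^2).


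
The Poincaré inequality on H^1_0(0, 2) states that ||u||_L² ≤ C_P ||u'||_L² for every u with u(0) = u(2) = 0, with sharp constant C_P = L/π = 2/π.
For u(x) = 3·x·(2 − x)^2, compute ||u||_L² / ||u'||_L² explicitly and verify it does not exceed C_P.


||u||_L² / ||u'||_L² = sqrt(14)/7 < C_P = 2/π.

u(x) = 3·x·(2 − x)^2, so u'(x) = 3*(x - 2)*(3*x - 2).
u(x) = 3·x·(2 − x)^2 vanishes at x = 0 and x = 2, so u ∈ H^1_0(0, 2). Differentiate via the product rule and integrate the resulting polynomials term by term.
  ∫_0^2 u² dx = ∫_0^2 (9*x^6 - 72*x^5 + 216*x^4 - 288*x^3 + 144*x^2) dx. Term by term:
    ∫_0^2 9*x^6 dx = 1152/7;  ∫_0^2 -72*x^5 dx = -768;  ∫_0^2 216*x^4 dx = 6912/5;
    ∫_0^2 -288*x^3 dx = -1152;  ∫_0^2 144*x^2 dx = 384.
  Sum: 1152/7 − 768 + 6912/5 − 1152 + 384 = 384/35.
  ∫_0^2 (u')² dx = ∫_0^2 (81*x^4 - 432*x^3 + 792*x^2 - 576*x + 144) dx. Term by term:
    ∫_0^2 81*x^4 dx = 2592/5;  ∫_0^2 -432*x^3 dx = -1728;  ∫_0^2 792*x^2 dx = 2112;
    ∫_0^2 -576*x dx = -1152;  ∫_0^2 144 dx = 288.
  Sum: 2592/5 − 1728 + 2112 − 1152 + 288 = 192/5.
∫_0^2 u² dx = 384/35, so ||u||_L² = 8*sqrt(210)/35.
∫_0^2 (u')² dx = 192/5, so ||u'||_L² = 8*sqrt(15)/5.
Ratio ||u||_L² / ||u'||_L² = sqrt(14)/7.
Sharp Poincaré constant on H^1_0(0, 2) is C_P = L/π = 2/π, achieved by sin(π/2·x).
A polynomial bump cannot attain the sharp Poincaré constant (only the first sine eigenfunction does), so the ratio is strictly less than C_P, consistent with ||u||_L² ≤ C_P ||u'||_L².


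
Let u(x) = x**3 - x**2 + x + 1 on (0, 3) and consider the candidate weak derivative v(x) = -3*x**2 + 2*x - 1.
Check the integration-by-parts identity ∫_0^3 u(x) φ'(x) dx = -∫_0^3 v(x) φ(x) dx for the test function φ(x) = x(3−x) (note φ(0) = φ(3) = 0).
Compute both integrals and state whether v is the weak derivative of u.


LHS = -549/20, RHS = 549/20. No, v is not the weak derivative of u.

u(x) = x**3 - x**2 + x + 1, classical derivative u'(x) = 3*x**2 - 2*x + 1.
φ(x) = x(3−x), so φ'(x) = 3 - 2*x.
Note φ(0) = φ(3) = 0, so the boundary term u·φ vanishes.
LHS = ∫_0^3 u(x) φ'(x) dx = ∫_0^3 (-2*x^4 + 5*x^3 - 5*x^2 + x + 3) dx. Term by term:
  ∫_0^3 -2*x^4 dx = -486/5;  ∫_0^3 5*x^3 dx = 405/4;  ∫_0^3 -5*x^2 dx = -45;
  ∫_0^3 x dx = 9/2;  ∫_0^3 3 dx = 9.
Sum: -486/5 + 405/4 − 45 + 9/2 + 9 = -549/20.
So LHS = -549/20.
∫_0^3 v(x) φ(x) dx = ∫_0^3 (3*x^4 - 11*x^3 + 7*x^2 - 3*x) dx. Term by term:
  ∫_0^3 3*x^4 dx = 729/5;  ∫_0^3 -11*x^3 dx = -891/4;  ∫_0^3 7*x^2 dx = 63;
  ∫_0^3 -3*x dx = -27/2.
Sum: 729/5 − 891/4 + 63 − 27/2 = -549/20.
So RHS = -∫_0^3 v(x) φ(x) dx = 549/20.
LHS − RHS = -549/10 ≠ 0, so the identity fails.
(For a valid weak derivative the identity must hold for EVERY test function, in particular this one. The failure shows v is NOT the weak derivative of u.)
Correct weak derivative would be u'(x) = 3*x**2 - 2*x + 1.


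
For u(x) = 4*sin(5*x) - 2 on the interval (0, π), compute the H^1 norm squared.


||u||_{H^1(0,π)}^2 = -32/5 + 212*π

u'(x) = 20*cos(5*x).
Expand u² and (u')² and integrate term by term on (0, π), using: for integers n ≥ 1, ∫_0^π sin²(nx) dx = ∫_0^π cos²(nx) dx = π/2; for n ≠ n', ∫_0^π sin(nx)sin(n'x) dx = ∫_0^π cos(nx)cos(n'x) dx = 0; and by product-to-sum, ∫_0^π sin(nx)cos(n'x) dx = ½∫_0^π [sin((n+n')x) + sin((n−n')x)] dx, which is 0 when n+n' is even and 2n/(n²−n'²) when n+n' is odd (it need not vanish on (0, π)). For the constant mode: ∫_0^π 1 dx = π, ∫_0^π cos(nx) dx = 0, ∫_0^π sin(nx) dx = (1−(−1)^n)/n.
  u² squared terms: (-2)²·∫1 dx = 4·π = 4*π;  (4)²·∫sin(5x)² dx = 16·π/2 = 8*π.
  u² cross terms: 2·(-2)·(4)·∫1·sin(5x) dx = -16·(2/5) = -32/5.
  So ∫_0^π u² dx = 4*π + 8*π − 32/5 = -32/5 + 12*π.
  (u')² squared terms: (20)²·∫cos(5x)² dx = 400·π/2 = 200*π.
  So ∫_0^π (u')² dx = 200*π.
||u||_{H^1}^2 = (-32/5 + 12*π) + (200*π) = -32/5 + 212*π.


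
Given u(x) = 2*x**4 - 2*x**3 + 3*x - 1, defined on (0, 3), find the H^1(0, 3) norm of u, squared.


||u||_{H^1}^2 = 105078/7

The H^1 norm (squared) on an interval (0, L) is
  ||u||_{H^1}^2 = ∫_0^L u(x)^2 dx + ∫_0^L u'(x)^2 dx.
Compute u'(x) = 8*x**3 - 6*x**2 + 3.
Then u(x)^2 = 4*x**8 - 8*x**7 + 4*x**6 + 12*x**5 - 16*x**4 + 4*x**3 + 9*x**2 - 6*x + 1 and u'(x)^2 = 64*x**6 - 96*x**5 + 36*x**4 + 48*x**3 - 36*x**2 + 9.
Integrate each monomial from 0 to 3 using ∫_0^3 c·x^n dx = c·3^(n+1)/(n+1):
  ∫_0^3 u(x)^2 dx = ∫_0^3 (4*x^8 - 8*x^7 + 4*x^6 + 12*x^5 - 16*x^4 + 4*x^3 + 9*x^2 - 6*x + 1) dx. Term by term:
    ∫_0^3 4*x^8 dx = 8748;  ∫_0^3 -8*x^7 dx = -6561;  ∫_0^3 4*x^6 dx = 8748/7;
    ∫_0^3 12*x^5 dx = 1458;  ∫_0^3 -16*x^4 dx = -3888/5;  ∫_0^3 4*x^3 dx = 81;
    ∫_0^3 9*x^2 dx = 81;  ∫_0^3 -6*x dx = -27;  ∫_0^3 1 dx = 3.
  Sum: 8748 − 6561 + 8748/7 + 1458 − 3888/5 + 81 + 81 − 27 + 3 = 148929/35.
  ∫_0^3 u'(x)^2 dx = ∫_0^3 (64*x^6 - 96*x^5 + 36*x^4 + 48*x^3 - 36*x^2 + 9) dx. Term by term:
    ∫_0^3 64*x^6 dx = 139968/7;  ∫_0^3 -96*x^5 dx = -11664;  ∫_0^3 36*x^4 dx = 8748/5;
    ∫_0^3 48*x^3 dx = 972;  ∫_0^3 -36*x^2 dx = -324;  ∫_0^3 9 dx = 27.
  Sum: 139968/7 − 11664 + 8748/5 + 972 − 324 + 27 = 376461/35.
Adding: ||u||_{H^1}^2 = 148929/35 + 376461/35 = 105078/7.


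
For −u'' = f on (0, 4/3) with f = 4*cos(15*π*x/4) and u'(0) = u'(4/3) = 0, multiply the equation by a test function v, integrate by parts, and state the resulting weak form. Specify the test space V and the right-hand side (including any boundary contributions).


V = H^1(0, 4/3) (no boundary constraint on v; u is determined up to an additive constant); weak form: ∫_0^4/3 u'v' dx = ∫_0^4/3 (4*cos(15*π*x/4)) v dx for all v ∈ V.

Multiply both sides by a test function v and integrate from 0 to 4/3:
  ∫_0^4/3 −u''(x) v(x) dx = ∫_0^4/3 f(x) v(x) dx.
Integrate the LHS by parts once:
  ∫_0^4/3 −u'' v dx = −[u'(x) v(x)]_0^4/3 + ∫_0^4/3 u'(x) v'(x) dx.
Thus ∫_0^4/3 u'(x) v'(x) dx = ∫_0^4/3 f(x) v(x) dx + [u'(x) v(x)]_0^4/3.
Choose V so that boundary terms are either known or forced to vanish.
u has homogeneous Neumann: u'(0) = u'(4/3) = 0. So [u' v]_0^4/3 = 0·v(4/3) − 0·v(0) = 0 for any v; take V = H^1(0, 4/3).
Weak formulation: find u (satisfying any essential BC) such that ∫_0^4/3 u'(x) v'(x) dx = ∫_0^4/3 f v dx for all v ∈ V (homogeneous Neumann, so boundary terms vanish).
Substituting f(x) = 4*cos(15*π*x/4), the right-hand side is ∫_0^4/3 (4*cos(15*π*x/4)) v dx.
Compatibility check (pure Neumann): taking v ≡ 1 ∈ V gives 0 = ∫_0^4/3 f dx + (0) − (0), i.e. ∫_0^4/3 f dx must equal u'(0) − u'(4/3) = 0. Indeed ∫_0^4/3 (4*cos(15*π*x/4)) dx = 0, so the data are compatible. The solution is then unique only up to an additive constant (fix it e.g. by requiring ∫_0^4/3 u dx = 0).


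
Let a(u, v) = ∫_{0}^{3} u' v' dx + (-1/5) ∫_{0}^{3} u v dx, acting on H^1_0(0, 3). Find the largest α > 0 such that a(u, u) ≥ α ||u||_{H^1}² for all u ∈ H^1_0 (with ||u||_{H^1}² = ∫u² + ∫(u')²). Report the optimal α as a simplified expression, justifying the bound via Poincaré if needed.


α = (-9/5 + π^2)/(9 + π^2)

Coercivity of a(·,·) on H^1_0(0, 3) means a(u, u) ≥ α ||u||_{H^1}² for every u ∈ H^1_0.
The interval has length L = 3, and Poincaré/coercivity depend only on L. Here a(u, u) = ∫(u')² + (-1/5)·∫u².
Here c = -1/5 < 0 with |c| < (π/L)² = π^2/9, so coercivity still holds. The condition a(u,u) ≥ α||u||_{H^1}² reads (1−α)∫(u')² ≥ (α−c)∫u². Any admissible α is ≤ 1 (rapidly oscillating u have ∫u²/∫(u')² → 0), and α = 1 would force 0 ≥ (1−c)∫u², impossible since c < 1; so 1−α > 0. By the sharp Poincaré inequality on H^1_0 of an interval of length L, ∫(u')² ≥ (π/L)²∫u² with equality for the first sine mode sin(π(x−x₀)/L) (x₀ the left endpoint), so the inequality holds for all u iff (1−α)(π/L)² ≥ α − c, i.e. α ≤ ((π/L)² + c)/((π/L)² + 1) = (1 + c(L/π)²)/(1 + (L/π)²). (Direct route, valid since c ≤ 0: Poincaré gives c∫u² ≥ c(L/π)²∫(u')², so a(u,u) ≥ (1 + c(L/π)²)∫(u')², while ||u||_{H^1}² ≤ (1 + (L/π)²)∫(u')²; dividing yields the same α.) With (π/L)² = π^2/9 and c = -1/5, the largest admissible constant is α = ((π/L)² + c)/((π/L)² + 1).
Simplifying, α = (-9/5 + π^2)/(9 + π^2).


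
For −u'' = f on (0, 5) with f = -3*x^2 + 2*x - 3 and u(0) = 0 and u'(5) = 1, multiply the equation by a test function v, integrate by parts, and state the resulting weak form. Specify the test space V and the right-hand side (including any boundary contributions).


V = {v ∈ H^1(0, 5) : v(0) = 0} (test functions vanish at x = 0 where u is specified); weak form: ∫_0^5 u'v' dx = ∫_0^5 (-3*x^2 + 2*x - 3) v dx + v(5) for all v ∈ V.

Multiply both sides by a test function v and integrate from 0 to 5:
  ∫_0^5 −u''(x) v(x) dx = ∫_0^5 f(x) v(x) dx.
Integrate the LHS by parts once:
  ∫_0^5 −u'' v dx = −[u'(x) v(x)]_0^5 + ∫_0^5 u'(x) v'(x) dx.
Thus ∫_0^5 u'(x) v'(x) dx = ∫_0^5 f(x) v(x) dx + [u'(x) v(x)]_0^5.
Choose V so that boundary terms are either known or forced to vanish.
Mixed BC: u(0) = 0 (Dirichlet) and u'(5) = 1 (Neumann). Define V = {v ∈ H^1(0, 5) : v(0) = 0}. Then [u' v]_0^5 = u'(5)·v(5) − u'(0)·0 = v(5).
Weak formulation: find u (satisfying any essential BC) such that ∫_0^5 u'(x) v'(x) dx = ∫_0^5 f v dx + v(5) for all v ∈ V (Dirichlet at 0 absorbed into V; Neumann datum at x = 5 contributes the boundary term).
Substituting f(x) = -3*x^2 + 2*x - 3, the right-hand side is ∫_0^5 (-3*x^2 + 2*x - 3) v dx + v(5).


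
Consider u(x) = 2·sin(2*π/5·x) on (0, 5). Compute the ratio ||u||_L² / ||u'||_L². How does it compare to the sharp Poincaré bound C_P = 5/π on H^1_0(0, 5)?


||u||_L² / ||u'||_L² = 5/(2*π) < C_P = 5/π.

u(x) = 2·sin(2*π/5·x), so u'(x) = 4*π*cos(2*π*x/5)/5.
Writing u(x) = A·sin(kπx/L) with A = 2 and k = 2, use ∫_0^L sin²(kπx/L) dx = L/2 and ∫_0^L cos²(kπx/L) dx = L/2.
u² = 4·sin²(2*π/5·x) and (u')² = 16*π^2/25·cos²(2*π/5·x), and each of sin², cos² integrates to L/2 = 5/2 over (0, 5).
∫_0^5 u² dx = 10, so ||u||_L² = sqrt(10).
∫_0^5 (u')² dx = 8*π^2/5, so ||u'||_L² = 2*sqrt(10)*π/5.
Ratio ||u||_L² / ||u'||_L² = 5/(2*π).
Sharp Poincaré constant on H^1_0(0, 5) is C_P = L/π = 5/π, achieved by sin(π/5·x).
This is the k = 2 harmonic; the ratio L/(kπ) is strictly less than C_P = L/π, consistent with the sharp inequality ||u||_L² ≤ C_P ||u'||_L².


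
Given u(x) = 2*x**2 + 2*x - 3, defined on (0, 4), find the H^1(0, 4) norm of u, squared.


||u||_{H^1}^2 = 23788/15

The H^1 norm (squared) on an interval (0, L) is
  ||u||_{H^1}^2 = ∫_0^L u(x)^2 dx + ∫_0^L u'(x)^2 dx.
Compute u'(x) = 4*x + 2.
Then u(x)^2 = 4*x**4 + 8*x**3 - 8*x**2 - 12*x + 9 and u'(x)^2 = 16*x**2 + 16*x + 4.
Integrate each monomial from 0 to 4 using ∫_0^4 c·x^n dx = c·4^(n+1)/(n+1):
  ∫_0^4 u(x)^2 dx = ∫_0^4 (4*x^4 + 8*x^3 - 8*x^2 - 12*x + 9) dx. Term by term:
    ∫_0^4 4*x^4 dx = 4096/5;  ∫_0^4 8*x^3 dx = 512;  ∫_0^4 -8*x^2 dx = -512/3;
    ∫_0^4 -12*x dx = -96;  ∫_0^4 9 dx = 36.
  Sum: 4096/5 + 512 − 512/3 − 96 + 36 = 16508/15.
  ∫_0^4 u'(x)^2 dx = ∫_0^4 (16*x^2 + 16*x + 4) dx. Term by term:
    ∫_0^4 16*x^2 dx = 1024/3;  ∫_0^4 16*x dx = 128;  ∫_0^4 4 dx = 16.
  Sum: 1024/3 + 128 + 16 = 1456/3.
Adding: ||u||_{H^1}^2 = 16508/15 + 1456/3 = 23788/15.


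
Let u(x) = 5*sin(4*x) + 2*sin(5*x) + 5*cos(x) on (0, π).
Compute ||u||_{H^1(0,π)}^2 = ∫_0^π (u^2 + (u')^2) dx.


||u||_{H^1(0,π)}^2 = 160/3 + 579*π/2

u'(x) = -5*sin(x) + 20*cos(4*x) + 10*cos(5*x).
Expand u² and (u')² and integrate term by term on (0, π), using: for integers n ≥ 1, ∫_0^π sin²(nx) dx = ∫_0^π cos²(nx) dx = π/2; for n ≠ n', ∫_0^π sin(nx)sin(n'x) dx = ∫_0^π cos(nx)cos(n'x) dx = 0; and by product-to-sum, ∫_0^π sin(nx)cos(n'x) dx = ½∫_0^π [sin((n+n')x) + sin((n−n')x)] dx, which is 0 when n+n' is even and 2n/(n²−n'²) when n+n' is odd (it need not vanish on (0, π)).
  u² squared terms: (2)²·∫sin(5x)² dx = 4·π/2 = 2*π;  (5)²·∫cos(x)² dx = 25·π/2 = 25*π/2;  (5)²·∫sin(4x)² dx = 25·π/2 = 25*π/2.
  u² cross terms: 2·(2)·(5)·∫sin(5x)·cos(x) dx = 20·(0) = 0;  2·(2)·(5)·∫sin(5x)·sin(4x) dx = 20·(0) = 0;  2·(5)·(5)·∫cos(x)·sin(4x) dx = 50·(8/15) = 80/3.
  So ∫_0^π u² dx = 2*π + 25*π/2 + 25*π/2 + 0 + 0 + 80/3 = 80/3 + 27*π.
  (u')² squared terms: (-5)²·∫sin(x)² dx = 25·π/2 = 25*π/2;  (10)²·∫cos(5x)² dx = 100·π/2 = 50*π;  (20)²·∫cos(4x)² dx = 400·π/2 = 200*π.
  (u')² cross terms: 2·(-5)·(10)·∫sin(x)·cos(5x) dx = -100·(0) = 0;  2·(-5)·(20)·∫sin(x)·cos(4x) dx = -200·(-2/15) = 80/3;  2·(10)·(20)·∫cos(5x)·cos(4x) dx = 400·(0) = 0.
  So ∫_0^π (u')² dx = 25*π/2 + 50*π + 200*π + 0 + 80/3 + 0 = 80/3 + 525*π/2.
||u||_{H^1}^2 = (80/3 + 27*π) + (80/3 + 525*π/2) = 160/3 + 579*π/2.


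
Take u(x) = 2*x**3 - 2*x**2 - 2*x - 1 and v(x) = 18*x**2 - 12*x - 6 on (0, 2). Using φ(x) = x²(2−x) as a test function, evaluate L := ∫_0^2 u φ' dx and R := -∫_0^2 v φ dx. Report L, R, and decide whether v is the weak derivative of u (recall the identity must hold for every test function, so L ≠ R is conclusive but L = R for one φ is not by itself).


LHS = -56/15, RHS = -56/5. No, v is not the weak derivative of u.

u(x) = 2*x**3 - 2*x**2 - 2*x - 1, classical derivative u'(x) = 6*x**2 - 4*x - 2.
φ(x) = x²(2−x), so φ'(x) = x*(4 - 3*x).
Note φ(0) = φ(2) = 0, so the boundary term u·φ vanishes.
LHS = ∫_0^2 u(x) φ'(x) dx = ∫_0^2 (-6*x^5 + 14*x^4 - 2*x^3 - 5*x^2 - 4*x) dx. Term by term:
  ∫_0^2 -6*x^5 dx = -64;  ∫_0^2 14*x^4 dx = 448/5;  ∫_0^2 -2*x^3 dx = -8;
  ∫_0^2 -5*x^2 dx = -40/3;  ∫_0^2 -4*x dx = -8.
Sum: -64 + 448/5 − 8 − 40/3 − 8 = -56/15.
So LHS = -56/15.
∫_0^2 v(x) φ(x) dx = ∫_0^2 (-18*x^5 + 48*x^4 - 18*x^3 - 12*x^2) dx. Term by term:
  ∫_0^2 -18*x^5 dx = -192;  ∫_0^2 48*x^4 dx = 1536/5;  ∫_0^2 -18*x^3 dx = -72;
  ∫_0^2 -12*x^2 dx = -32.
Sum: -192 + 1536/5 − 72 − 32 = 56/5.
So RHS = -∫_0^2 v(x) φ(x) dx = -56/5.
LHS − RHS = 112/15 ≠ 0, so the identity fails.
(For a valid weak derivative the identity must hold for EVERY test function, in particular this one. The failure shows v is NOT the weak derivative of u.)
Correct weak derivative would be u'(x) = 6*x**2 - 4*x - 2.


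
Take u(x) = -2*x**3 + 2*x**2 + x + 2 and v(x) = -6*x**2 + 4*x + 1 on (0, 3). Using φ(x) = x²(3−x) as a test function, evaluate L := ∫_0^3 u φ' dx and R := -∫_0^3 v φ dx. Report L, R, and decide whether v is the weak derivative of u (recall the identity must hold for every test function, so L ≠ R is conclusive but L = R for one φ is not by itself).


LHS = 1809/20, RHS = 1809/20. Yes, v = u' weakly.

u(x) = -2*x**3 + 2*x**2 + x + 2, classical derivative u'(x) = -6*x**2 + 4*x + 1.
φ(x) = x²(3−x), so φ'(x) = 3*x*(2 - x).
Note φ(0) = φ(3) = 0, so the boundary term u·φ vanishes.
LHS = ∫_0^3 u(x) φ'(x) dx = ∫_0^3 (6*x^5 - 18*x^4 + 9*x^3 + 12*x) dx. Term by term:
  ∫_0^3 6*x^5 dx = 729;  ∫_0^3 -18*x^4 dx = -4374/5;  ∫_0^3 9*x^3 dx = 729/4;
  ∫_0^3 12*x dx = 54.
Sum: 729 − 4374/5 + 729/4 + 54 = 1809/20.
So LHS = 1809/20.
∫_0^3 v(x) φ(x) dx = ∫_0^3 (6*x^5 - 22*x^4 + 11*x^3 + 3*x^2) dx. Term by term:
  ∫_0^3 6*x^5 dx = 729;  ∫_0^3 -22*x^4 dx = -5346/5;  ∫_0^3 11*x^3 dx = 891/4;
  ∫_0^3 3*x^2 dx = 27.
Sum: 729 − 5346/5 + 891/4 + 27 = -1809/20.
So RHS = -∫_0^3 v(x) φ(x) dx = 1809/20.
LHS = RHS, so the identity holds for this test φ.
Moreover u is smooth here and v(x) = u'(x) = -6*x**2 + 4*x + 1 pointwise, so the identity holds for every test function. Hence v is the weak derivative of u.


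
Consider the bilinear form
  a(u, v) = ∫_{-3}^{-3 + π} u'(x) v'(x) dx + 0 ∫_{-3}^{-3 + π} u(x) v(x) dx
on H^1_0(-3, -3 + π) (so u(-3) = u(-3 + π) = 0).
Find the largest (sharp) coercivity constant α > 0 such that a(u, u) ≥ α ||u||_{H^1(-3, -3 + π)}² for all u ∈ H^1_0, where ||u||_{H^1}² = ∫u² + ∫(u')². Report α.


α = 1/2

Coercivity of a(·,·) on H^1_0(-3, -3 + π) means a(u, u) ≥ α ||u||_{H^1}² for every u ∈ H^1_0.
The interval has length L = π, and Poincaré/coercivity depend only on L. Here a(u, u) = ∫(u')² + (0)·∫u².
Here c = 0, so a(u,u) = ∫(u')² alone. The condition a(u,u) ≥ α||u||_{H^1}² reads (1−α)∫(u')² ≥ (α−c)∫u². Any admissible α is ≤ 1 (rapidly oscillating u have ∫u²/∫(u')² → 0), and α = 1 would force 0 ≥ (1−c)∫u², impossible since c < 1; so 1−α > 0. By the sharp Poincaré inequality on H^1_0 of an interval of length L, ∫(u')² ≥ (π/L)²∫u² with equality for the first sine mode sin(π(x−x₀)/L) (x₀ the left endpoint), so the inequality holds for all u iff (1−α)(π/L)² ≥ α − c, i.e. α ≤ ((π/L)² + c)/((π/L)² + 1) = (1 + c(L/π)²)/(1 + (L/π)²). (Direct route, valid since c ≤ 0: Poincaré gives c∫u² ≥ c(L/π)²∫(u')², so a(u,u) ≥ (1 + c(L/π)²)∫(u')², while ||u||_{H^1}² ≤ (1 + (L/π)²)∫(u')²; dividing yields the same α.) With (π/L)² = 1 and c = 0, the largest admissible constant is α = ((π/L)² + c)/((π/L)² + 1).
Simplifying, α = 1/2.
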